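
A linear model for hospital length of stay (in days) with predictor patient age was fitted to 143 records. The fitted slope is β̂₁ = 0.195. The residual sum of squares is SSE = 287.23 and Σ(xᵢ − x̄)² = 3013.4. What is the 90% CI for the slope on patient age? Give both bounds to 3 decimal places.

(0.152, 0.238)

MSE = SSE/(n − 2) = 287.23/141 = 2.03709.
SE(β̂₁) = √(MSE/Sₓₓ) = √(2.03709/3013.4) = 0.0260002.
df = n − 2 = 141.
t* = t_{0.05, 141} = 1.655732.
Margin = t* × SE = 1.655732 × 0.0260002 = 0.04305.
CI: 0.195 ± 0.04305 → (0.152, 0.238).
With 90% confidence, each one-unit increase in patient age is associated with a change of between 0.152 and 0.238 days in hospital length of stay.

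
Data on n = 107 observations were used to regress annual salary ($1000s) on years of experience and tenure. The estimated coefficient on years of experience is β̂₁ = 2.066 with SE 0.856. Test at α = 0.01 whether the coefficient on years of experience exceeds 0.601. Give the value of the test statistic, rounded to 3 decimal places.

t = 1.711

H₀: β₁ = 0.601 vs H₁: β₁ > 0.601.
t = (β̂₁ − β₁⁰)/SE = (2.066 − 0.601) / 0.856 = 1.711.
df = n − k − 1 = 107 − 2 − 1 = 104.
One-sided p ≈ 0.0450, which is ≥ 0.01, so fail to reject H₀.
The data do not give significant evidence that the true slope on years of experience exceeds 0.601 $1000s per unit, holding the other predictors fixed.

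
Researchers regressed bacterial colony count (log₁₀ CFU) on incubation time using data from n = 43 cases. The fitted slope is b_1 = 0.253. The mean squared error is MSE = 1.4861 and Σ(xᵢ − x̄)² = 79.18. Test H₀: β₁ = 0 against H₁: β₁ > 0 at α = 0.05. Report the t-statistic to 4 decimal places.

SE(b_1) = √(MSE/Sₓₓ) = √(1.4861/79.18) = 0.136999.
t = 0.253 / 0.136999 = 1.8467.
df = n − 2 = 41.
One-sided p ≈ 0.0360, which is < 0.05, so reject H₀.
There is evidence that the true slope on incubation time is positive.

t = 1.8467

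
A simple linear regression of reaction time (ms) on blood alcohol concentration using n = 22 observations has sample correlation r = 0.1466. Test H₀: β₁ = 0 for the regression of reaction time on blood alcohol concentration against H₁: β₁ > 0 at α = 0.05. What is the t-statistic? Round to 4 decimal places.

t = 0.6628

t = r·√(n − 2)/√(1 − r²) = 0.1466·√20/√0.978508 = 0.6628.
df = n − 2 = 20.
One-sided p ≈ 0.2575, which is ≥ 0.05, so fail to reject H₀.
The data do not give significant evidence of a linear association between blood alcohol concentration and reaction time.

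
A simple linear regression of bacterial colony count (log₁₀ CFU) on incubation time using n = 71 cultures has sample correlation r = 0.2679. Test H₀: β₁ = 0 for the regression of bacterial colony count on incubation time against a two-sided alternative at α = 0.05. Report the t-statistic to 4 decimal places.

t = r·√(n − 2)/√(1 − r²) = 0.2679·√69/√0.92823 = 2.3098.
df = n − 2 = 69.
Two-sided p ≈ 0.0239, which is < 0.05, so reject H₀.
There is evidence of a linear association between incubation time and bacterial colony count.

t = 2.3098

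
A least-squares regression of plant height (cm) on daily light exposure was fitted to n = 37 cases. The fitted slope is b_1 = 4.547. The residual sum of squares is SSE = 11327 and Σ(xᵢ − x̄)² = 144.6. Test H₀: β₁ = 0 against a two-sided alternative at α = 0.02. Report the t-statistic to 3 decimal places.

t = 3.039

MSE = SSE/(n − 2) = 11327/35 = 323.629.
SE(b_1) = √(MSE/Sₓₓ) = √(323.629/144.6) = 1.49603.
t = 4.547 / 1.49603 = 3.039.
df = n − 2 = 35.
Two-sided p ≈ 0.0045, which is < 0.02, so reject H₀.
There is evidence that daily light exposure is associated with plant height.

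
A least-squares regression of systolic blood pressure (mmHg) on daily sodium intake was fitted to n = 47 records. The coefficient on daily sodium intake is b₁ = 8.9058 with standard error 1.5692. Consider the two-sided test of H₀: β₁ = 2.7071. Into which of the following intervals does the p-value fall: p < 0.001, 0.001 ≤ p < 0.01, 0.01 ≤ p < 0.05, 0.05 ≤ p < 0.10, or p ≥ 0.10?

p < 0.001

t = (8.9058 − 2.7071) / 1.5692 = 3.950.
df = n − 2 = 47 − 2 = 45.
Two-sided p = 2·P(T_{45} > |t|) ≈ 0.0003.
So p < 0.001.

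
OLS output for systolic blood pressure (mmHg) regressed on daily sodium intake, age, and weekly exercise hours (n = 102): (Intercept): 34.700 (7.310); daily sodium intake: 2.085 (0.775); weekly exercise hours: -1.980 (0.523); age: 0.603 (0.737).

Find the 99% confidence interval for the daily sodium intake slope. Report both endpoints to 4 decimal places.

Read off: b = 2.085, SE = 0.775 for daily sodium intake.
df = n − k − 1 = 102 − 3 − 1 = 98.
t* = t_{0.005, 98} = 2.626931.
Margin = t* × SE = 2.626931 × 0.775 = 2.035872.
CI: 2.085 ± 2.035872 → (0.0491, 4.1209).

(0.0491, 4.1209)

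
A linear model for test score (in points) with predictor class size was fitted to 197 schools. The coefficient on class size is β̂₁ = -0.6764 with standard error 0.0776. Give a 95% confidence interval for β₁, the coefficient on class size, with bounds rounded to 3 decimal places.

df = n − 2 = 197 − 2 = 195.
t* = t_{0.025, 195} = 1.972204.
Margin = t* × SE = 1.972204 × 0.0776 = 0.15304.
CI: -0.6764 ± 0.15304 → (-0.829, -0.523).
With 95% confidence, each one-unit increase in class size is associated with a change of between -0.829 and -0.523 points in test score.

(-0.829, -0.523)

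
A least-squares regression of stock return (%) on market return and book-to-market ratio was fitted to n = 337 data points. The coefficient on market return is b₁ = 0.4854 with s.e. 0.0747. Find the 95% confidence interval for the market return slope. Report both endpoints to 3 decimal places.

(0.338, 0.632)

df = n − k − 1 = 337 − 2 − 1 = 334.
t* = t_{0.025, 334} = 1.967092.
Margin = t* × SE = 1.967092 × 0.0747 = 0.14694.
CI: 0.4854 ± 0.14694 → (0.338, 0.632).
With 95% confidence, each one-unit increase in market return is associated with a change of between 0.338 and 0.632 % in stock return, holding the other predictors fixed.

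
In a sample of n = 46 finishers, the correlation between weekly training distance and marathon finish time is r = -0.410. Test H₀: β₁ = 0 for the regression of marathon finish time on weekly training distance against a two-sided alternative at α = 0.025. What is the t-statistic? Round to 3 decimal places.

t = r·√(n − 2)/√(1 − r²) = -0.410·√44/√0.8319 = -2.982.
df = n − 2 = 44.
Two-sided p ≈ 0.0047, which is < 0.025, so reject H₀.
There is evidence of a linear association between weekly training distance and marathon finish time.

t = -2.982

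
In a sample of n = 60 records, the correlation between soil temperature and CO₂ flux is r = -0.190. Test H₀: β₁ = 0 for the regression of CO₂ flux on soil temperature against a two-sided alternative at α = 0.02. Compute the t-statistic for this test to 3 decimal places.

t = -1.474

t = r·√(n − 2)/√(1 − r²) = -0.190·√58/√0.9639 = -1.474.
df = n − 2 = 58.
Two-sided p ≈ 0.1459, which is ≥ 0.02, so fail to reject H₀.
The data do not give significant evidence of a linear association between soil temperature and CO₂ flux.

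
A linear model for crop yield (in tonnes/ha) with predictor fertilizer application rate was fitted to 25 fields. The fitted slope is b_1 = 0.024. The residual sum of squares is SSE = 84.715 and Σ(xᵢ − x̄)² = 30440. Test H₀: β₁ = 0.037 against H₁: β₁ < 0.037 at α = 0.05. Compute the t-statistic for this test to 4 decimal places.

t = -1.1818

MSE = SSE/(n − 2) = 84.715/23 = 3.68326.
SE(b_1) = √(MSE/Sₓₓ) = √(3.68326/30440) = 0.011.
t = (0.024 − 0.037) / 0.011 = -1.1818.
df = n − 2 = 23.
One-sided p ≈ 0.1247, which is ≥ 0.05, so fail to reject H₀.
The data do not give significant evidence that the true slope on fertilizer application rate is below 0.037 tonnes/ha per unit.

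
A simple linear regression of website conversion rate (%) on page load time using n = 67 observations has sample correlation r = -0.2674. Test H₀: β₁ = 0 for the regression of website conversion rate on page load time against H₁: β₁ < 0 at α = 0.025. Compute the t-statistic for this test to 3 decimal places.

t = -2.237

t = r·√(n − 2)/√(1 − r²) = -0.2674·√65/√0.928497 = -2.237.
df = n − 2 = 65.
One-sided p ≈ 0.0144, which is < 0.025, so reject H₀.
There is evidence of a linear association between page load time and website conversion rate.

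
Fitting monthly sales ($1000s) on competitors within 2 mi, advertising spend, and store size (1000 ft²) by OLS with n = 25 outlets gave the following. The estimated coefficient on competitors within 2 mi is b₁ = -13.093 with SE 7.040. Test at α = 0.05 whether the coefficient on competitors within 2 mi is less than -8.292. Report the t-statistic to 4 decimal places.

H₀: β₁ = -8.292 vs H₁: β₁ < -8.292.
t = (b₁ − β₁⁰)/SE = (-13.093 − (-8.292)) / 7.040 = -0.6820.
df = n − k − 1 = 25 − 3 − 1 = 21.
One-sided p ≈ 0.2514, which is ≥ 0.05, so fail to reject H₀.
The data do not give significant evidence that the true slope on competitors within 2 mi is below -8.292 $1000s per unit, holding the other predictors fixed.

t = -0.6820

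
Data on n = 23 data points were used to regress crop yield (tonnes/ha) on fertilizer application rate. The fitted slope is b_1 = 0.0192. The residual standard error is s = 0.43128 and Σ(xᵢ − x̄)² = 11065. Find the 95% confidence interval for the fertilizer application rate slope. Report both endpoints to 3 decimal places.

SE(b_1) = s/√Sₓₓ = 0.43128/√11065 = 0.0041.
df = n − 2 = 21.
t* = t_{0.025, 21} = 2.079614.
Margin = t* × SE = 2.079614 × 0.0041 = 0.00853.
CI: 0.0192 ± 0.00853 → (0.011, 0.028).
With 95% confidence, each one-unit increase in fertilizer application rate is associated with a change of between 0.011 and 0.028 tonnes/ha in crop yield.

(0.011, 0.028)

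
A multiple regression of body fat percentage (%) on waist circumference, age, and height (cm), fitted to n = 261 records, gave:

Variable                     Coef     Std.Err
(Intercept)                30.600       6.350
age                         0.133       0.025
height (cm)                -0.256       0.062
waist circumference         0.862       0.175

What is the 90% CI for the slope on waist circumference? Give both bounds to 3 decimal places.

(0.573, 1.151)

Read off: b = 0.862, SE = 0.175 for waist circumference.
df = n − k − 1 = 261 − 3 − 1 = 257.
t* = t_{0.05, 257} = 1.650804.
Margin = t* × SE = 1.650804 × 0.175 = 0.28889.
CI: 0.862 ± 0.28889 → (0.573, 1.151).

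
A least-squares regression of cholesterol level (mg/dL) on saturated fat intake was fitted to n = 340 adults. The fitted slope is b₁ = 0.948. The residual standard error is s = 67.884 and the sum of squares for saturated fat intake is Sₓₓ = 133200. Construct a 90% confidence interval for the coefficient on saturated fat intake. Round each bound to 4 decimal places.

(0.6412, 1.2548)

SE(b₁) = s/√Sₓₓ = 67.884/√133200 = 0.186001.
df = n − 2 = 338.
t* = t_{0.05, 338} = 1.649374.
Margin = t* × SE = 1.649374 × 0.186001 = 0.306785.
CI: 0.948 ± 0.306785 → (0.6412, 1.2548).
With 90% confidence, each one-unit increase in saturated fat intake is associated with a change of between 0.6412 and 1.2548 mg/dL in cholesterol level.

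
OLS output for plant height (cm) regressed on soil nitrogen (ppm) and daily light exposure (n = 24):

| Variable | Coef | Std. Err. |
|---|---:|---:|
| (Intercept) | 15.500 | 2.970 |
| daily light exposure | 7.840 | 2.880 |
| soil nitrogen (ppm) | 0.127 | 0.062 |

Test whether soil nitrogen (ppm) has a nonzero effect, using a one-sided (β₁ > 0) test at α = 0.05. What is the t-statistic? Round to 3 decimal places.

t = 2.048

Read off: b = 0.127, SE = 0.062 for soil nitrogen (ppm).
H₀: β₁ = 0 vs H₁: β₁ > 0.
t = 0.127 / 0.062 = 2.048.
df = n − k − 1 = 24 − 2 − 1 = 21.
One-sided p ≈ 0.0266, which is < 0.05, so reject H₀.
There is evidence that the true slope on soil nitrogen (ppm) is positive, holding the other predictors fixed.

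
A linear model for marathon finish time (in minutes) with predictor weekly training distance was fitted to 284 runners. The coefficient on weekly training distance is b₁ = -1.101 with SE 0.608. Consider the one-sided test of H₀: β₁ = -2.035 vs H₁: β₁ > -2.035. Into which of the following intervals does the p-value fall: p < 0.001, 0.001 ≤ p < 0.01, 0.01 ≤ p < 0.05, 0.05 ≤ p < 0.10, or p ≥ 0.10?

0.05 ≤ p < 0.10

t = (-1.101 − (-2.035)) / 0.608 = 1.536.
df = n − 2 = 284 − 2 = 282.
One-sided p = P(T_{282} > t) ≈ 0.0628.
So 0.05 ≤ p < 0.10.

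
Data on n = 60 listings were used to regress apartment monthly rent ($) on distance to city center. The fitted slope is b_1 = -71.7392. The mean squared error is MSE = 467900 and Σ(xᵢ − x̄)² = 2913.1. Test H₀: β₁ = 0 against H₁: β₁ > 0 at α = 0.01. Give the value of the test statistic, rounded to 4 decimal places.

t = -5.6605

SE(b_1) = √(MSE/Sₓₓ) = √(467900/2913.1) = 12.6736.
t = -71.7392 / 12.6736 = -5.6605.
df = n − 2 = 58.
One-sided p ≈ 1.0000, which is ≥ 0.01, so fail to reject H₀.
The data do not give significant evidence that the true slope on distance to city center is positive.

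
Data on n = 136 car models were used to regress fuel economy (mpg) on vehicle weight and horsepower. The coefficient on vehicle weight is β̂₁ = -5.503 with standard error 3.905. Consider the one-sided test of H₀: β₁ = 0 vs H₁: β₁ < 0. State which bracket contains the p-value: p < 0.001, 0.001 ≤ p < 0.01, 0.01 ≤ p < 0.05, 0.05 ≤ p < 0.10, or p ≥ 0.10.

0.05 ≤ p < 0.10

t = -5.503 / 3.905 = -1.409.
df = n − k − 1 = 136 − 2 − 1 = 133.
One-sided p = P(T_{133} < t) ≈ 0.0806.
So 0.05 ≤ p < 0.10.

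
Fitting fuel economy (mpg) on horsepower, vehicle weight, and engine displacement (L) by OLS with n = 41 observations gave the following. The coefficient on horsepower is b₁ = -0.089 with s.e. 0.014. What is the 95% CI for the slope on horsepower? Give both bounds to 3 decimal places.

(-0.117, -0.061)

df = n − k − 1 = 41 − 3 − 1 = 37.
t* = t_{0.025, 37} = 2.026192.
Margin = t* × SE = 2.026192 × 0.014 = 0.02837.
CI: -0.089 ± 0.02837 → (-0.117, -0.061).
With 95% confidence, each one-unit increase in horsepower is associated with a change of between -0.117 and -0.061 mpg in fuel economy, holding the other predictors fixed.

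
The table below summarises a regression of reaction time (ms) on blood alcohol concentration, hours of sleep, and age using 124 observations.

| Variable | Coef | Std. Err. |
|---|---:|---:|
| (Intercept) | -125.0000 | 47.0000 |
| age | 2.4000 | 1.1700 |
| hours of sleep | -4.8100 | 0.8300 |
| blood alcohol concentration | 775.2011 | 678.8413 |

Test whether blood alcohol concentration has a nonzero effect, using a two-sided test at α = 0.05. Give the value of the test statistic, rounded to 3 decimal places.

Read off: b = 775.2011, SE = 678.8413 for blood alcohol concentration.
H₀: β₁ = 0 vs H₁: β₁ ≠ 0.
t = 775.2011 / 678.8413 = 1.142.
df = n − k − 1 = 124 − 3 − 1 = 120.
Two-sided p ≈ 0.2557, which is ≥ 0.05, so fail to reject H₀.
The data do not give significant evidence of an association between blood alcohol concentration and reaction time, after adjusting for the other predictors.

t = 1.142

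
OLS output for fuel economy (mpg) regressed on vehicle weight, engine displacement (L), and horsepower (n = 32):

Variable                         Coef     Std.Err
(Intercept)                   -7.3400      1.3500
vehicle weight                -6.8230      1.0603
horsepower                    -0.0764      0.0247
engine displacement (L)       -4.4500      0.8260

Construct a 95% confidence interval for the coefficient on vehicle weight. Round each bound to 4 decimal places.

Read off: b = -6.8230, SE = 1.0603 for vehicle weight.
df = n − k − 1 = 32 − 3 − 1 = 28.
t* = t_{0.025, 28} = 2.048407.
Margin = t* × SE = 2.048407 × 1.0603 = 2.171926.
CI: -6.8230 ± 2.171926 → (-8.9949, -4.6511).

(-8.9949, -4.6511)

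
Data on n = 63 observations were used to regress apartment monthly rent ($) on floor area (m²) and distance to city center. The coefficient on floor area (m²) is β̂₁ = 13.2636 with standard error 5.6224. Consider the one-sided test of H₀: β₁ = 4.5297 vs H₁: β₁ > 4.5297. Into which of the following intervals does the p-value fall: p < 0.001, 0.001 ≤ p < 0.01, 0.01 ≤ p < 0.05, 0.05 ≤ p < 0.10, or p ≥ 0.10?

t = (13.2636 − 4.5297) / 5.6224 = 1.553.
df = n − k − 1 = 63 − 2 − 1 = 60.
One-sided p = P(T_{60} > t) ≈ 0.0628.
So 0.05 ≤ p < 0.10.

0.05 ≤ p < 0.10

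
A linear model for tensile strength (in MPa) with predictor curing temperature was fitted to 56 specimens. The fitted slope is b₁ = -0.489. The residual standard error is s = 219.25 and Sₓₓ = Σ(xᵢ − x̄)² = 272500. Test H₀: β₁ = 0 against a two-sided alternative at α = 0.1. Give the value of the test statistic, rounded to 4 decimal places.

SE(b₁) = s/√Sₓₓ = 219.25/√272500 = 0.420007.
t = -0.489 / 0.420007 = -1.1643.
df = n − 2 = 54.
Two-sided p ≈ 0.2494, which is ≥ 0.1, so fail to reject H₀.
The data do not give significant evidence of an association between curing temperature and tensile strength.

t = -1.1643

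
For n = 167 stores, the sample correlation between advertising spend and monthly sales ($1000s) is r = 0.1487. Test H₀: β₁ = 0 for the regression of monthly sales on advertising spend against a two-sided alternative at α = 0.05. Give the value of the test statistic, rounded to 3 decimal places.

t = r·√(n − 2)/√(1 − r²) = 0.1487·√165/√0.977888 = 1.932.
df = n − 2 = 165.
Two-sided p ≈ 0.0551, which is ≥ 0.05, so fail to reject H₀.
The data do not give significant evidence of a linear association between advertising spend and monthly sales.

t = 1.932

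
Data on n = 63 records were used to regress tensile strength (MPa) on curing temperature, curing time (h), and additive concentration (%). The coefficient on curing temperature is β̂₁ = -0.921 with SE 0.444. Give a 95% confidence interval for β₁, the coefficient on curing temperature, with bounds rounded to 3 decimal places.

(-1.809, -0.033)

df = n − k − 1 = 63 − 3 − 1 = 59.
t* = t_{0.025, 59} = 2.000995.
Margin = t* × SE = 2.000995 × 0.444 = 0.88844.
CI: -0.921 ± 0.88844 → (-1.809, -0.033).
With 95% confidence, each one-unit increase in curing temperature is associated with a change of between -1.809 and -0.033 MPa in tensile strength, holding the other predictors fixed.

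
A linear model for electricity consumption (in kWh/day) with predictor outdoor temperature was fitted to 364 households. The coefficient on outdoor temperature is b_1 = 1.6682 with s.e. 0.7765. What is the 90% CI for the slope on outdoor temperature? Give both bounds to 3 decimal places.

df = n − 2 = 364 − 2 = 362.
t* = t_{0.05, 362} = 1.649074.
Margin = t* × SE = 1.649074 × 0.7765 = 1.28051.
CI: 1.6682 ± 1.28051 → (0.388, 2.949).
With 90% confidence, each one-unit increase in outdoor temperature is associated with a change of between 0.388 and 2.949 kWh/day in electricity consumption.

(0.388, 2.949)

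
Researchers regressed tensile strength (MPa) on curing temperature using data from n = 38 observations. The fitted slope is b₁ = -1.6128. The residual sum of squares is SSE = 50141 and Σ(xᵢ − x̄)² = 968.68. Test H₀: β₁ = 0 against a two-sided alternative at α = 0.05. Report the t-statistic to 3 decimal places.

t = -1.345

MSE = SSE/(n − 2) = 50141/36 = 1392.81.
SE(b₁) = √(MSE/Sₓₓ) = √(1392.81/968.68) = 1.1991.
t = -1.6128 / 1.1991 = -1.345.
df = n − 2 = 36.
Two-sided p ≈ 0.1870, which is ≥ 0.05, so fail to reject H₀.
The data do not give significant evidence of an association between curing temperature and tensile strength.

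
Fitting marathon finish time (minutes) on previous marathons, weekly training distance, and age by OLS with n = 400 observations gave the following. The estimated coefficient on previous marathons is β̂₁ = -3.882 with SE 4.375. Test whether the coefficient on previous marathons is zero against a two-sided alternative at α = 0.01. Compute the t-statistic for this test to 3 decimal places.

H₀: β₁ = 0 vs H₁: β₁ ≠ 0.
t = (β̂₁ − β₁⁰)/SE = -3.882 / 4.375 = -0.887.
df = n − k − 1 = 400 − 3 − 1 = 396.
Two-sided p ≈ 0.3754, which is ≥ 0.01, so fail to reject H₀.
The data do not give significant evidence of an association between previous marathons and marathon finish time, after adjusting for the other predictors.

t = -0.887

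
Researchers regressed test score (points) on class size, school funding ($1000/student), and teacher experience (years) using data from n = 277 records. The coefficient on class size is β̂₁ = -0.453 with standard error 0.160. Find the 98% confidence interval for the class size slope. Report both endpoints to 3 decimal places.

(-0.827, -0.079)

df = n − k − 1 = 277 − 3 − 1 = 273.
t* = t_{0.01, 273} = 2.340085.
Margin = t* × SE = 2.340085 × 0.160 = 0.37441.
CI: -0.453 ± 0.37441 → (-0.827, -0.079).
With 98% confidence, each one-unit increase in class size is associated with a change of between -0.827 and -0.079 points in test score, holding the other predictors fixed.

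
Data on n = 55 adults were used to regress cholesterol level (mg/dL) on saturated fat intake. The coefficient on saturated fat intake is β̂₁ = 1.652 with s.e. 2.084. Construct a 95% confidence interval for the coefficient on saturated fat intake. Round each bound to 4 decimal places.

df = n − 2 = 55 − 2 = 53.
t* = t_{0.025, 53} = 2.005746.
Margin = t* × SE = 2.005746 × 2.084 = 4.179975.
CI: 1.652 ± 4.179975 → (-2.5280, 5.8320).
With 95% confidence, each one-unit increase in saturated fat intake is associated with a change of between -2.5280 and 5.8320 mg/dL in cholesterol level.

(-2.5280, 5.8320)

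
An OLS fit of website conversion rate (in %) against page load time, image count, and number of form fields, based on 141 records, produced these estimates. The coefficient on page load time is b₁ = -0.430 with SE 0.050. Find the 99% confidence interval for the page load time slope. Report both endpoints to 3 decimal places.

(-0.561, -0.299)

df = n − k − 1 = 141 − 3 − 1 = 137.
t* = t_{0.005, 137} = 2.612192.
Margin = t* × SE = 2.612192 × 0.050 = 0.13061.
CI: -0.430 ± 0.13061 → (-0.561, -0.299).
With 99% confidence, each one-unit increase in page load time is associated with a change of between -0.561 and -0.299 % in website conversion rate, holding the other predictors fixed.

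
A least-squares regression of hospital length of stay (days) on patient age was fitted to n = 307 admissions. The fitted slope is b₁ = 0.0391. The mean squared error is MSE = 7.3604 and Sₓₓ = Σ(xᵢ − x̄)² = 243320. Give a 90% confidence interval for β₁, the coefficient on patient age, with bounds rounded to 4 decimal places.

(0.0300, 0.0482)

SE(b₁) = √(MSE/Sₓₓ) = √(7.3604/243320) = 0.00549999.
df = n − 2 = 305.
t* = t_{0.05, 305} = 1.649865.
Margin = t* × SE = 1.649865 × 0.00549999 = 0.009074.
CI: 0.0391 ± 0.009074 → (0.0300, 0.0482).
With 90% confidence, each one-unit increase in patient age is associated with a change of between 0.0300 and 0.0482 days in hospital length of stay.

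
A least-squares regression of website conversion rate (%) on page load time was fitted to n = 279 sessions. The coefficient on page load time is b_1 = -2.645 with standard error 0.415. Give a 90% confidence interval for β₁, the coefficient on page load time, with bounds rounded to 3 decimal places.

(-3.330, -1.960)

df = n − 2 = 279 − 2 = 277.
t* = t_{0.05, 277} = 1.650373.
Margin = t* × SE = 1.650373 × 0.415 = 0.68490.
CI: -2.645 ± 0.68490 → (-3.330, -1.960).
With 90% confidence, each one-unit increase in page load time is associated with a change of between -3.330 and -1.960 % in website conversion rate.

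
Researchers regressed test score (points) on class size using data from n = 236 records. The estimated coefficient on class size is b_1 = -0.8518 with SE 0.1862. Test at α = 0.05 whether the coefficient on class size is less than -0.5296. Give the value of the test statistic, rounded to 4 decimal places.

H₀: β₁ = -0.5296 vs H₁: β₁ < -0.5296.
t = (b_1 − β₁⁰)/SE = (-0.8518 − (-0.5296)) / 0.1862 = -1.7304.
df = n − 2 = 236 − 2 = 234.
One-sided p ≈ 0.0424, which is < 0.05, so reject H₀.
There is evidence that the true slope on class size is below -0.5296 points per unit.

t = -1.7304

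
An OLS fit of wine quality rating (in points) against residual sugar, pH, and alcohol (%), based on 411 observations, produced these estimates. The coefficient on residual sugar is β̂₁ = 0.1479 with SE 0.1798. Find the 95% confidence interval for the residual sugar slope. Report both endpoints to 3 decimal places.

(-0.206, 0.501)

df = n − k − 1 = 411 − 3 − 1 = 407.
t* = t_{0.025, 407} = 1.96581.
Margin = t* × SE = 1.96581 × 0.1798 = 0.35345.
CI: 0.1479 ± 0.35345 → (-0.206, 0.501).
With 95% confidence, each one-unit increase in residual sugar is associated with a change of between -0.206 and 0.501 points in wine quality rating, holding the other predictors fixed.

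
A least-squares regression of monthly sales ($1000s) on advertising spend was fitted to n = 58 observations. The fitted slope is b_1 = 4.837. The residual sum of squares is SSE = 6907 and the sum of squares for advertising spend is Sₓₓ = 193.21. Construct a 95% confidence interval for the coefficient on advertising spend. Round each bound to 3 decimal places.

MSE = SSE/(n − 2) = 6907/56 = 123.339.
SE(b_1) = √(MSE/Sₓₓ) = √(123.339/193.21) = 0.79898.
df = n − 2 = 56.
t* = t_{0.025, 56} = 2.003241.
Margin = t* × SE = 2.003241 × 0.79898 = 1.60055.
CI: 4.837 ± 1.60055 → (3.236, 6.438).
With 95% confidence, each one-unit increase in advertising spend is associated with a change of between 3.236 and 6.438 $1000s in monthly sales.

(3.236, 6.438)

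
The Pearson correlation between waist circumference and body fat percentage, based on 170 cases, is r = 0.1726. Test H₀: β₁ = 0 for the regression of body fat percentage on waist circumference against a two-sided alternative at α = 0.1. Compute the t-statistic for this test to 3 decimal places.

t = 2.271

t = r·√(n − 2)/√(1 − r²) = 0.1726·√168/√0.970209 = 2.271.
df = n − 2 = 168.
Two-sided p ≈ 0.0244, which is < 0.1, so reject H₀.
There is evidence of a linear association between waist circumference and body fat percentage.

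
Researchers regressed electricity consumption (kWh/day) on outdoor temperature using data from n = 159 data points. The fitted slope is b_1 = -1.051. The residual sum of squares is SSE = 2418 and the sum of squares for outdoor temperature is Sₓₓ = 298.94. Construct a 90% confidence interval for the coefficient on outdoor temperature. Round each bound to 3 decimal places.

MSE = SSE/(n − 2) = 2418/157 = 15.4013.
SE(b_1) = √(MSE/Sₓₓ) = √(15.4013/298.94) = 0.226979.
df = n − 2 = 157.
t* = t_{0.05, 157} = 1.654617.
Margin = t* × SE = 1.654617 × 0.226979 = 0.37556.
CI: -1.051 ± 0.37556 → (-1.427, -0.675).
With 90% confidence, each one-unit increase in outdoor temperature is associated with a change of between -1.427 and -0.675 kWh/day in electricity consumption.

(-1.427, -0.675)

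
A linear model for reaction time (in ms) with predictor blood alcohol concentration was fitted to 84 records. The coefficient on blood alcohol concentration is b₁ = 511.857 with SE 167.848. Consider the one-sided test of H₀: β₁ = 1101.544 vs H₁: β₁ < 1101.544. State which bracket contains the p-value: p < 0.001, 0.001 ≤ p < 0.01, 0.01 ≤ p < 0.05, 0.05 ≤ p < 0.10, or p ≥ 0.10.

t = (511.857 − 1101.544) / 167.848 = -3.513.
df = n − 2 = 84 − 2 = 82.
One-sided p = P(T_{82} < t) ≈ 0.0004.
So p < 0.001.

p < 0.001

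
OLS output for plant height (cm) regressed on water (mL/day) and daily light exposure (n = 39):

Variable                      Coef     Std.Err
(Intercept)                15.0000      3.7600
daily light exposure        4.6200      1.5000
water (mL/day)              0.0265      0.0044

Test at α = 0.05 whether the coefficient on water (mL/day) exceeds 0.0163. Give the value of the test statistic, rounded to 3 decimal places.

t = 2.318

Read off: b = 0.0265, SE = 0.0044 for water (mL/day).
H₀: β₁ = 0.0163 vs H₁: β₁ > 0.0163.
t = (0.0265 − 0.0163) / 0.0044 = 2.318.
df = n − k − 1 = 39 − 2 − 1 = 36.
One-sided p ≈ 0.0131, which is < 0.05, so reject H₀.
There is evidence that the true slope on water (mL/day) exceeds 0.0163 cm per unit, holding the other predictors fixed.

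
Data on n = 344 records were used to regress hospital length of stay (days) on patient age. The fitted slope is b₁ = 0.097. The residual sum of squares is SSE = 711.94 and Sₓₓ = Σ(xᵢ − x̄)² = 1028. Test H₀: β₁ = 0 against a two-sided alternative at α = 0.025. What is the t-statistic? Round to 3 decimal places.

t = 2.156

MSE = SSE/(n − 2) = 711.94/342 = 2.0817.
SE(b₁) = √(MSE/Sₓₓ) = √(2.0817/1028) = 0.045.
t = 0.097 / 0.045 = 2.156.
df = n − 2 = 342.
Two-sided p ≈ 0.0318, which is ≥ 0.025, so fail to reject H₀.
The data do not give significant evidence of an association between patient age and hospital length of stay.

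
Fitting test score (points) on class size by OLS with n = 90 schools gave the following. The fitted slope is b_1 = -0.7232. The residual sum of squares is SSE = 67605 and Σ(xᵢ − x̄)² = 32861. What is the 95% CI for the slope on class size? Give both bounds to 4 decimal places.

(-1.0271, -0.4193)

MSE = SSE/(n − 2) = 67605/88 = 768.239.
SE(b_1) = √(MSE/Sₓₓ) = √(768.239/32861) = 0.1529.
df = n − 2 = 88.
t* = t_{0.025, 88} = 1.98729.
Margin = t* × SE = 1.98729 × 0.1529 = 0.303857.
CI: -0.7232 ± 0.303857 → (-1.0271, -0.4193).
With 95% confidence, each one-unit increase in class size is associated with a change of between -1.0271 and -0.4193 points in test score.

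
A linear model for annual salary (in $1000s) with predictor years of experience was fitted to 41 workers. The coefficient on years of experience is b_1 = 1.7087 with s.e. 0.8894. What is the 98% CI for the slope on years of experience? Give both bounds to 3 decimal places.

(-0.449, 3.866)

df = n − 2 = 41 − 2 = 39.
t* = t_{0.01, 39} = 2.425841.
Margin = t* × SE = 2.425841 × 0.8894 = 2.15754.
CI: 1.7087 ± 2.15754 → (-0.449, 3.866).
With 98% confidence, each one-unit increase in years of experience is associated with a change of between -0.449 and 3.866 $1000s in annual salary.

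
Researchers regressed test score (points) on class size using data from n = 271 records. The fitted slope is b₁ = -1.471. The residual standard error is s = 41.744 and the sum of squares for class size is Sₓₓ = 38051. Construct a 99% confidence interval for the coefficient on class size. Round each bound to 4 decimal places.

SE(b₁) = s/√Sₓₓ = 41.744/√38051 = 0.213999.
df = n − 2 = 269.
t* = t_{0.005, 269} = 2.594229.
Margin = t* × SE = 2.594229 × 0.213999 = 0.555162.
CI: -1.471 ± 0.555162 → (-2.0262, -0.9158).
With 99% confidence, each one-unit increase in class size is associated with a change of between -2.0262 and -0.9158 points in test score.

(-2.0262, -0.9158)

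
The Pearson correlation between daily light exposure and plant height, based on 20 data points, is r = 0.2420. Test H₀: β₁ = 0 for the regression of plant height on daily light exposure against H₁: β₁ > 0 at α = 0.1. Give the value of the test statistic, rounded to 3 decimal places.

t = 1.058

t = r·√(n − 2)/√(1 − r²) = 0.2420·√18/√0.941436 = 1.058.
df = n − 2 = 18.
One-sided p ≈ 0.1520, which is ≥ 0.1, so fail to reject H₀.
The data do not give significant evidence of a linear association between daily light exposure and plant height.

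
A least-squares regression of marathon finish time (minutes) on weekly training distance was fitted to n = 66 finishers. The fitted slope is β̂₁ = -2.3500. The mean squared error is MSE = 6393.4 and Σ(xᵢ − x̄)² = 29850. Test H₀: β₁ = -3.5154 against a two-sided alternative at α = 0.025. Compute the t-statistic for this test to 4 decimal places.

t = 2.5181

SE(β̂₁) = √(MSE/Sₓₓ) = √(6393.4/29850) = 0.4628.
t = (-2.3500 − (-3.5154)) / 0.4628 = 2.5181.
df = n − 2 = 64.
Two-sided p ≈ 0.0143, which is < 0.025, so reject H₀.
There is evidence that the true slope on weekly training distance differs from -3.5154 minutes per unit.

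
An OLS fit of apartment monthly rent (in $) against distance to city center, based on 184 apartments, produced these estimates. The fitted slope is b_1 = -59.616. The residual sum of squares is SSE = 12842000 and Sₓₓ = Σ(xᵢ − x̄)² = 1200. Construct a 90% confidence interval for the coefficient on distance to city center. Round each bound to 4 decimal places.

MSE = SSE/(n − 2) = 12842000/182 = 70560.4.
SE(b_1) = √(MSE/Sₓₓ) = √(70560.4/1200) = 7.66814.
df = n − 2 = 182.
t* = t_{0.05, 182} = 1.653269.
Margin = t* × SE = 1.653269 × 7.66814 = 12.677498.
CI: -59.616 ± 12.677498 → (-72.2935, -46.9385).
With 90% confidence, each one-unit increase in distance to city center is associated with a change of between -72.2935 and -46.9385 $ in apartment monthly rent.

(-72.2935, -46.9385)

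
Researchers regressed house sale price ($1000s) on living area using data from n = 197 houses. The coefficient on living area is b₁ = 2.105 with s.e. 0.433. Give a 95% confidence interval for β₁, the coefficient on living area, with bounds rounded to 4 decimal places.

(1.2510, 2.9590)

df = n − 2 = 197 − 2 = 195.
t* = t_{0.025, 195} = 1.972204.
Margin = t* × SE = 1.972204 × 0.433 = 0.853964.
CI: 2.105 ± 0.853964 → (1.2510, 2.9590).
With 95% confidence, each one-unit increase in living area is associated with a change of between 1.2510 and 2.9590 $1000s in house sale price.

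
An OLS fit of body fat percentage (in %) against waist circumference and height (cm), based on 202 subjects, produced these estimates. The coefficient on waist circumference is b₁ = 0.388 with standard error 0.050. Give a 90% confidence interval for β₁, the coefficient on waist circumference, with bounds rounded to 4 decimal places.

(0.3054, 0.4706)

df = n − k − 1 = 202 − 2 − 1 = 199.
t* = t_{0.05, 199} = 1.652547.
Margin = t* × SE = 1.652547 × 0.050 = 0.082627.
CI: 0.388 ± 0.082627 → (0.3054, 0.4706).
With 90% confidence, each one-unit increase in waist circumference is associated with a change of between 0.3054 and 0.4706 % in body fat percentage, holding the other predictors fixed.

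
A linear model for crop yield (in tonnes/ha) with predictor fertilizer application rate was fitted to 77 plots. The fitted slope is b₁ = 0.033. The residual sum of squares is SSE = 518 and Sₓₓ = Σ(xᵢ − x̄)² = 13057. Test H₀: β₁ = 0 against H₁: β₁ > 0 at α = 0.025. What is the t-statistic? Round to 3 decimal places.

t = 1.435

MSE = SSE/(n − 2) = 518/75 = 6.90667.
SE(b₁) = √(MSE/Sₓₓ) = √(6.90667/13057) = 0.0229992.
t = 0.033 / 0.0229992 = 1.435.
df = n − 2 = 75.
One-sided p ≈ 0.0777, which is ≥ 0.025, so fail to reject H₀.
The data do not give significant evidence that the true slope on fertilizer application rate is positive.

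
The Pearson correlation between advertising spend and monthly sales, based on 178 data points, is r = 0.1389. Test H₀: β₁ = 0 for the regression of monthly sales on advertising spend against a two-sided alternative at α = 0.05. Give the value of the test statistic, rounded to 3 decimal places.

t = r·√(n − 2)/√(1 − r²) = 0.1389·√176/√0.980707 = 1.861.
df = n − 2 = 176.
Two-sided p ≈ 0.0644, which is ≥ 0.05, so fail to reject H₀.
The data do not give significant evidence of a linear association between advertising spend and monthly sales.

t = 1.861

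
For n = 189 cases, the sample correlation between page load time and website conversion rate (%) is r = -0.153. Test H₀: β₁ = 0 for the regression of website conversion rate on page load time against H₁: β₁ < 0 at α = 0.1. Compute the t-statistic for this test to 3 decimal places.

t = r·√(n − 2)/√(1 − r²) = -0.153·√187/√0.976591 = -2.117.
df = n − 2 = 187.
One-sided p ≈ 0.0178, which is < 0.1, so reject H₀.
There is evidence of a linear association between page load time and website conversion rate.

t = -2.117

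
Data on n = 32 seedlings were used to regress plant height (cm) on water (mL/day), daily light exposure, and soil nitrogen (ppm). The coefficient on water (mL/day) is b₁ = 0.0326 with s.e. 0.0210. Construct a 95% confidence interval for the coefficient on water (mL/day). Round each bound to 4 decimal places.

df = n − k − 1 = 32 − 3 − 1 = 28.
t* = t_{0.025, 28} = 2.048407.
Margin = t* × SE = 2.048407 × 0.0210 = 0.043017.
CI: 0.0326 ± 0.043017 → (-0.0104, 0.0756).
With 95% confidence, each one-unit increase in water (mL/day) is associated with a change of between -0.0104 and 0.0756 cm in plant height, holding the other predictors fixed.

(-0.0104, 0.0756)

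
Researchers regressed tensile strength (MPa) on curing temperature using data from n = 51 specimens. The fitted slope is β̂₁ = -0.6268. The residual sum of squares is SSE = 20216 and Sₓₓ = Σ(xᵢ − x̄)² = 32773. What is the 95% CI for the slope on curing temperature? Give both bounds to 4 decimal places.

MSE = SSE/(n − 2) = 20216/49 = 412.571.
SE(β̂₁) = √(MSE/Sₓₓ) = √(412.571/32773) = 0.1122.
df = n − 2 = 49.
t* = t_{0.025, 49} = 2.009575.
Margin = t* × SE = 2.009575 × 0.1122 = 0.225474.
CI: -0.6268 ± 0.225474 → (-0.8523, -0.4013).
With 95% confidence, each one-unit increase in curing temperature is associated with a change of between -0.8523 and -0.4013 MPa in tensile strength.

(-0.8523, -0.4013)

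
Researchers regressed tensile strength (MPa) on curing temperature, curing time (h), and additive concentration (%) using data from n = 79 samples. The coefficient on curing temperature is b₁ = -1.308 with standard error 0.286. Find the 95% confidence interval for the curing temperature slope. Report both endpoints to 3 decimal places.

df = n − k − 1 = 79 − 3 − 1 = 75.
t* = t_{0.025, 75} = 1.992102.
Margin = t* × SE = 1.992102 × 0.286 = 0.56974.
CI: -1.308 ± 0.56974 → (-1.878, -0.738).
With 95% confidence, each one-unit increase in curing temperature is associated with a change of between -1.878 and -0.738 MPa in tensile strength, holding the other predictors fixed.

(-1.878, -0.738)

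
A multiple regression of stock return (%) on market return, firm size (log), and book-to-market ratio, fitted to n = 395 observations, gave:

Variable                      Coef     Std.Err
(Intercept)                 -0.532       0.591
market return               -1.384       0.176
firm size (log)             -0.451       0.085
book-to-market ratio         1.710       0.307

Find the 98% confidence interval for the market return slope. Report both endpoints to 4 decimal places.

Read off: b = -1.384, SE = 0.176 for market return.
df = n − k − 1 = 395 − 3 − 1 = 391.
t* = t_{0.01, 391} = 2.335923.
Margin = t* × SE = 2.335923 × 0.176 = 0.411122.
CI: -1.384 ± 0.411122 → (-1.7951, -0.9729).

(-1.7951, -0.9729)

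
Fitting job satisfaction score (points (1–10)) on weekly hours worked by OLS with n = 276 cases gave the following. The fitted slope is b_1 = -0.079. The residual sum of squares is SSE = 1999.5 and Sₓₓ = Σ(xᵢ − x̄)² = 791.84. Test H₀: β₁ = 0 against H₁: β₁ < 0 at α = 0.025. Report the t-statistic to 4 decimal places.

t = -0.8229

MSE = SSE/(n − 2) = 1999.5/274 = 7.29745.
SE(b_1) = √(MSE/Sₓₓ) = √(7.29745/791.84) = 0.095999.
t = -0.079 / 0.095999 = -0.8229.
df = n − 2 = 274.
One-sided p ≈ 0.2056, which is ≥ 0.025, so fail to reject H₀.
The data do not give significant evidence that the true slope on weekly hours worked is negative.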